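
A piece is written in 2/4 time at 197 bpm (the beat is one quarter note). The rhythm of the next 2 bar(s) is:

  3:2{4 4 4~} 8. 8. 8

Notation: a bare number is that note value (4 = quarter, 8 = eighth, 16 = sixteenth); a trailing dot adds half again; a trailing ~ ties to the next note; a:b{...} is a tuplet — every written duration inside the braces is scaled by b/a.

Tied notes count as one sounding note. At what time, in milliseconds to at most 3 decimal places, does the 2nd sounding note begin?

note 2 onset = 2/3b = 203.046ms

1. 0.0ms @ 0 + 203.046ms (2/3)
2. 203.046ms @ 2/3 + 203.046ms (2/3)
3. 406.091ms @ 4/3 + 431.472ms (17/12)
4. 837.563ms @ 11/4 + 228.426ms (3/4)
5. 1065.99ms @ 7/2 + 152.284ms (1/2)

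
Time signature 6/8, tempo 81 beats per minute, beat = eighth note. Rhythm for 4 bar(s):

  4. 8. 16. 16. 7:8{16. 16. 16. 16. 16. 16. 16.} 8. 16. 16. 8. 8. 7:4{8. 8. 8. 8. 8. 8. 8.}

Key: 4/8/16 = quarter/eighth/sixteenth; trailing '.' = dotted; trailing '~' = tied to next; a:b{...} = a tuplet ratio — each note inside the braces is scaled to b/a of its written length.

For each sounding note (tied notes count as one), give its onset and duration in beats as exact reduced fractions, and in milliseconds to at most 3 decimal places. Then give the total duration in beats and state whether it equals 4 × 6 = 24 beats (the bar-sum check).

1) 0.0ms=0b +2222.222ms=3b
2) 2222.222ms=3b +1111.111ms=3/2b
3) 3333.333ms=9/2b +555.556ms=3/4b
4) 3888.889ms=21/4b +555.556ms=3/4b
5) 4444.444ms=6b +634.921ms=6/7b
6) 5079.365ms=48/7b +634.921ms=6/7b
7) 5714.286ms=54/7b +634.921ms=6/7b
8) 6349.206ms=60/7b +634.921ms=6/7b
9) 6984.127ms=66/7b +634.921ms=6/7b
10) 7619.048ms=72/7b +634.921ms=6/7b
11) 8253.968ms=78/7b +634.921ms=6/7b
12) 8888.889ms=12b +1111.111ms=3/2b
13) 10000.0ms=27/2b +555.556ms=3/4b
14) 10555.556ms=57/4b +555.556ms=3/4b
15) 11111.111ms=15b +1111.111ms=3/2b
16) 12222.222ms=33/2b +1111.111ms=3/2b
17) 13333.333ms=18b +634.921ms=6/7b
18) 13968.254ms=132/7b +634.921ms=6/7b
19) 14603.175ms=138/7b +634.921ms=6/7b
20) 15238.095ms=144/7b +634.921ms=6/7b
21) 15873.016ms=150/7b +634.921ms=6/7b
22) 16507.937ms=156/7b +634.921ms=6/7b
23) 17142.857ms=162/7b +634.921ms=6/7b
Σ=24b of 24 (81bpm 6/8) — PASS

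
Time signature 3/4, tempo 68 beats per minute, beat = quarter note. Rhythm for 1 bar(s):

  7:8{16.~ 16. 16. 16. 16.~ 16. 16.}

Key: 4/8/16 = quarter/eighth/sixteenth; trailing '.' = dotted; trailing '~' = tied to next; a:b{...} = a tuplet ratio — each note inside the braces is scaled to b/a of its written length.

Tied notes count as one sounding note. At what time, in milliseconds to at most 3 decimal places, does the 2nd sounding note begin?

1. 0.0ms @ 0 + 756.303ms (6/7)
2. 756.303ms @ 6/7 + 378.151ms (3/7)
3. 1134.454ms @ 9/7 + 378.151ms (3/7)
4. 1512.605ms @ 12/7 + 756.303ms (6/7)
5. 2268.908ms @ 18/7 + 378.151ms (3/7)

note 2 onset = 6/7b = 756.303ms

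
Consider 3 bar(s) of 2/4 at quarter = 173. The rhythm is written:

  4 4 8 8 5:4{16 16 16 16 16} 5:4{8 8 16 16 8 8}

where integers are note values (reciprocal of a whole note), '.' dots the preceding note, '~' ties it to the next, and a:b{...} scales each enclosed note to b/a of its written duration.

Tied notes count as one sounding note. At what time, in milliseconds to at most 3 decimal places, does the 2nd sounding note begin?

1. 0.0ms @ 0 + 346.821ms (1)
2. 346.821ms @ 1 + 346.821ms (1)
3. 693.642ms @ 2 + 173.41ms (1/2)
4. 867.052ms @ 5/2 + 173.41ms (1/2)
5. 1040.462ms @ 3 + 69.364ms (1/5)
6. 1109.827ms @ 16/5 + 69.364ms (1/5)
7. 1179.191ms @ 17/5 + 69.364ms (1/5)
8. 1248.555ms @ 18/5 + 69.364ms (1/5)
9. 1317.919ms @ 19/5 + 69.364ms (1/5)
10. 1387.283ms @ 4 + 138.728ms (2/5)
11. 1526.012ms @ 22/5 + 138.728ms (2/5)
12. 1664.74ms @ 24/5 + 69.364ms (1/5)
13. 1734.104ms @ 5 + 69.364ms (1/5)
14. 1803.468ms @ 26/5 + 138.728ms (2/5)
15. 1942.197ms @ 28/5 + 138.728ms (2/5)

note 2 onset = 1b = 346.821ms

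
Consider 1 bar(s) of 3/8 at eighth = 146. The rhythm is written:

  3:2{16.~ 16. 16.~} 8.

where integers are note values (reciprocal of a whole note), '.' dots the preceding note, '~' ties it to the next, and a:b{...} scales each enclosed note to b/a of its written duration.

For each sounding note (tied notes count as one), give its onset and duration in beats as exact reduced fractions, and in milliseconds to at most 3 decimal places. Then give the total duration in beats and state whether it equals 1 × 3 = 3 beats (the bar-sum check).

1) 0.0ms=0b +410.959ms=1b
2) 410.959ms=1b +821.918ms=2b
Σ=3b of 3 (146bpm 3/8) — PASS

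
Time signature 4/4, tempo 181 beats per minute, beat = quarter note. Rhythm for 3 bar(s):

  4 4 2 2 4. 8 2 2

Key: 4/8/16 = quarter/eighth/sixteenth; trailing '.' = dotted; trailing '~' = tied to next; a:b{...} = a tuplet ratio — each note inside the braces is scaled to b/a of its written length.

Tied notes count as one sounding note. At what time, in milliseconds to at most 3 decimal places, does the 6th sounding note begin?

1. 0.0ms @ 0 + 331.492ms (1)
2. 331.492ms @ 1 + 331.492ms (1)
3. 662.983ms @ 2 + 662.983ms (2)
4. 1325.967ms @ 4 + 662.983ms (2)
5. 1988.95ms @ 6 + 497.238ms (3/2)
6. 2486.188ms @ 15/2 + 165.746ms (1/2)
7. 2651.934ms @ 8 + 662.983ms (2)
8. 3314.917ms @ 10 + 662.983ms (2)

note 6 onset = 15/2b = 2486.188ms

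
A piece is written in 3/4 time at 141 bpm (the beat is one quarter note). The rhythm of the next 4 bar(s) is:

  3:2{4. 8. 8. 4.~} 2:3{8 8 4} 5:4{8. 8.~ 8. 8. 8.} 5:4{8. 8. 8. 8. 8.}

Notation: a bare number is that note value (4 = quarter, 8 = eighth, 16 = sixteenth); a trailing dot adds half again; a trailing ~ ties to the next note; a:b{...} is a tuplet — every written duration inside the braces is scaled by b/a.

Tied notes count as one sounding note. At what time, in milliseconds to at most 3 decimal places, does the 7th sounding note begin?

1. 0.0ms @ 0 + 425.532ms (1)
2. 425.532ms @ 1 + 212.766ms (1/2)
3. 638.298ms @ 3/2 + 212.766ms (1/2)
4. 851.064ms @ 2 + 744.681ms (7/4)
5. 1595.745ms @ 15/4 + 319.149ms (3/4)
6. 1914.894ms @ 9/2 + 638.298ms (3/2)
7. 2553.191ms @ 6 + 255.319ms (3/5)
8. 2808.511ms @ 33/5 + 510.638ms (6/5)
9. 3319.149ms @ 39/5 + 255.319ms (3/5)
10. 3574.468ms @ 42/5 + 255.319ms (3/5)
11. 3829.787ms @ 9 + 255.319ms (3/5)
12. 4085.106ms @ 48/5 + 255.319ms (3/5)
13. 4340.426ms @ 51/5 + 255.319ms (3/5)
14. 4595.745ms @ 54/5 + 255.319ms (3/5)
15. 4851.064ms @ 57/5 + 255.319ms (3/5)

note 7 onset = 6b = 2553.191ms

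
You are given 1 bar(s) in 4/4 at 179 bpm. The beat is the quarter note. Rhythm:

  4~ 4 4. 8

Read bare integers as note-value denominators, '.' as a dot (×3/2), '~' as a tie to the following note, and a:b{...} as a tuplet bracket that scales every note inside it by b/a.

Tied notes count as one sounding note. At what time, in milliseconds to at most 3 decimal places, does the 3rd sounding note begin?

note 3 onset = 7/2b = 1173.184ms

1. 0.0ms @ 0 + 670.391ms (2)
2. 670.391ms @ 2 + 502.793ms (3/2)
3. 1173.184ms @ 7/2 + 167.598ms (1/2)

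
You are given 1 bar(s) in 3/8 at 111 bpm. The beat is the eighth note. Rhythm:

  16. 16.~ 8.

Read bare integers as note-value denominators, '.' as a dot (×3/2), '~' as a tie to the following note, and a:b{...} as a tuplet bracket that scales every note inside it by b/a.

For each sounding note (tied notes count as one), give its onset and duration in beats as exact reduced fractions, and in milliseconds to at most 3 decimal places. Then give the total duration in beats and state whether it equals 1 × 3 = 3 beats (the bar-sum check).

1) 0.0ms=0b +405.405ms=3/4b
2) 405.405ms=3/4b +1216.216ms=9/4b
Σ=3b of 3 (111bpm 3/8) — PASS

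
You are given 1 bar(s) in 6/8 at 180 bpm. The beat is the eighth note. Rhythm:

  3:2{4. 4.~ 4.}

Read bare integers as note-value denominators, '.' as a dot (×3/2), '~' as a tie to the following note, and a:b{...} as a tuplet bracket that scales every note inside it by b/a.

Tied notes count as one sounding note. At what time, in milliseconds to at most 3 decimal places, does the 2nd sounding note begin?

note 2 onset = 2b = 666.667ms

1. 0.0ms @ 0 + 666.667ms (2)
2. 666.667ms @ 2 + 1333.333ms (4)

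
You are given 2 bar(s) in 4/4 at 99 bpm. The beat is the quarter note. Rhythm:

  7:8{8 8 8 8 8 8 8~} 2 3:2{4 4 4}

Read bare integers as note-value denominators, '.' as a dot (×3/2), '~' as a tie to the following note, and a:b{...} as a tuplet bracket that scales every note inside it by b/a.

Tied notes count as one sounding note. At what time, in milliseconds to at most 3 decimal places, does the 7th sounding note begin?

1. 0.0ms @ 0 + 346.32ms (4/7)
2. 346.32ms @ 4/7 + 346.32ms (4/7)
3. 692.641ms @ 8/7 + 346.32ms (4/7)
4. 1038.961ms @ 12/7 + 346.32ms (4/7)
5. 1385.281ms @ 16/7 + 346.32ms (4/7)
6. 1731.602ms @ 20/7 + 346.32ms (4/7)
7. 2077.922ms @ 24/7 + 1558.442ms (18/7)
8. 3636.364ms @ 6 + 404.04ms (2/3)
9. 4040.404ms @ 20/3 + 404.04ms (2/3)
10. 4444.444ms @ 22/3 + 404.04ms (2/3)

note 7 onset = 24/7b = 2077.922ms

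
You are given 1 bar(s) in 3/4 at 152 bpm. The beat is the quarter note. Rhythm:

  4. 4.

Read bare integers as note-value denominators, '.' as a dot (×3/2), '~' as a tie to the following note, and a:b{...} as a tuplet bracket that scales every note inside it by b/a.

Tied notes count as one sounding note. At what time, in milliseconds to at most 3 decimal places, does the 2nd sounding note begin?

note 2 onset = 3/2b = 592.105ms

1. 0.0ms @ 0 + 592.105ms (3/2)
2. 592.105ms @ 3/2 + 592.105ms (3/2)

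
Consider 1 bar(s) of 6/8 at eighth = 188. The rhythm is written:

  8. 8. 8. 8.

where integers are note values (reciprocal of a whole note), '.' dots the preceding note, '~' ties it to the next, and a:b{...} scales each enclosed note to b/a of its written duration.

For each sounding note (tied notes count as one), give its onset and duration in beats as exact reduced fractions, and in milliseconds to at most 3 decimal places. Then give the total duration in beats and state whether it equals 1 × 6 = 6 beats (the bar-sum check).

1) 0.0ms=0b +478.723ms=3/2b
2) 478.723ms=3/2b +478.723ms=3/2b
3) 957.447ms=3b +478.723ms=3/2b
4) 1436.17ms=9/2b +478.723ms=3/2b
Σ=6b of 6 (188bpm 6/8) — PASS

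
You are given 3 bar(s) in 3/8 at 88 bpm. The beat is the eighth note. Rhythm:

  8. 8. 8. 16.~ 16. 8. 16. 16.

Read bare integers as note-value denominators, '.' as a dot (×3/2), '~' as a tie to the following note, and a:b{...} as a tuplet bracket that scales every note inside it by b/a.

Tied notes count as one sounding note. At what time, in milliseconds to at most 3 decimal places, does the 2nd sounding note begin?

1. 0.0ms @ 0 + 1022.727ms (3/2)
2. 1022.727ms @ 3/2 + 1022.727ms (3/2)
3. 2045.455ms @ 3 + 1022.727ms (3/2)
4. 3068.182ms @ 9/2 + 1022.727ms (3/2)
5. 4090.909ms @ 6 + 1022.727ms (3/2)
6. 5113.636ms @ 15/2 + 511.364ms (3/4)
7. 5625.0ms @ 33/4 + 511.364ms (3/4)

note 2 onset = 3/2b = 1022.727ms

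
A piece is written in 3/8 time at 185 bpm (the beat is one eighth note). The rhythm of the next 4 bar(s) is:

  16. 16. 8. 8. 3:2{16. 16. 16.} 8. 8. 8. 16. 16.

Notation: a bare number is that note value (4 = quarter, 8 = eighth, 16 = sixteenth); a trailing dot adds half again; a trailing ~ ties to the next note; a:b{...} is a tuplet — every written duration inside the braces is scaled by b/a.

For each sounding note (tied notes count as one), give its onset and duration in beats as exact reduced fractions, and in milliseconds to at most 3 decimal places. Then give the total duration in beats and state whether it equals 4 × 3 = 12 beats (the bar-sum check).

1) 0.0ms=0b +243.243ms=3/4b
2) 243.243ms=3/4b +243.243ms=3/4b
3) 486.486ms=3/2b +486.486ms=3/2b
4) 972.973ms=3b +486.486ms=3/2b
5) 1459.459ms=9/2b +162.162ms=1/2b
6) 1621.622ms=5b +162.162ms=1/2b
7) 1783.784ms=11/2b +162.162ms=1/2b
8) 1945.946ms=6b +486.486ms=3/2b
9) 2432.432ms=15/2b +486.486ms=3/2b
10) 2918.919ms=9b +486.486ms=3/2b
11) 3405.405ms=21/2b +243.243ms=3/4b
12) 3648.649ms=45/4b +243.243ms=3/4b
Σ=12b of 12 (185bpm 3/8) — PASS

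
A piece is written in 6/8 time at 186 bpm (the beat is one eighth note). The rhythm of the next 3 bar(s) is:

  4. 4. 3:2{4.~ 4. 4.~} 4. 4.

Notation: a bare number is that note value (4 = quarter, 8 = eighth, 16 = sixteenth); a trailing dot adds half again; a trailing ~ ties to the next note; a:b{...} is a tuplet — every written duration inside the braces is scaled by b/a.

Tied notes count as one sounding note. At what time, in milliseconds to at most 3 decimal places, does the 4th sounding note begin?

note 4 onset = 10b = 3225.806ms

1. 0.0ms @ 0 + 967.742ms (3)
2. 967.742ms @ 3 + 967.742ms (3)
3. 1935.484ms @ 6 + 1290.323ms (4)
4. 3225.806ms @ 10 + 1612.903ms (5)
5. 4838.71ms @ 15 + 967.742ms (3)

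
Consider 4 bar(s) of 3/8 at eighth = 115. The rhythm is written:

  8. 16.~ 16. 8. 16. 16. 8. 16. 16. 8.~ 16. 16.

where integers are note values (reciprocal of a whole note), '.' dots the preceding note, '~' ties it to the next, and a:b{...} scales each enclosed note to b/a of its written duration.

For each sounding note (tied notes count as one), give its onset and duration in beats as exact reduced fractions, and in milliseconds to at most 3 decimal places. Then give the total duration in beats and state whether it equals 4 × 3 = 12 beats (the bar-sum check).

1) 0.0ms=0b +782.609ms=3/2b
2) 782.609ms=3/2b +782.609ms=3/2b
3) 1565.217ms=3b +782.609ms=3/2b
4) 2347.826ms=9/2b +391.304ms=3/4b
5) 2739.13ms=21/4b +391.304ms=3/4b
6) 3130.435ms=6b +782.609ms=3/2b
7) 3913.043ms=15/2b +391.304ms=3/4b
8) 4304.348ms=33/4b +391.304ms=3/4b
9) 4695.652ms=9b +1173.913ms=9/4b
10) 5869.565ms=45/4b +391.304ms=3/4b
Σ=12b of 12 (115bpm 3/8) — PASS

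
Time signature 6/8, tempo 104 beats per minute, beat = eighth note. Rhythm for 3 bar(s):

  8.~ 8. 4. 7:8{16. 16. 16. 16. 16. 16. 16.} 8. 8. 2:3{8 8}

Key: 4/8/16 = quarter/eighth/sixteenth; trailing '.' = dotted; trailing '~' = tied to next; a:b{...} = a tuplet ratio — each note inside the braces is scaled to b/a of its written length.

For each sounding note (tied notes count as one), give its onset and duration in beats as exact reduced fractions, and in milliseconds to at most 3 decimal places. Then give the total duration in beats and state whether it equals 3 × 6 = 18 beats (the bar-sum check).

1) 0.0ms=0b +1730.769ms=3b
2) 1730.769ms=3b +1730.769ms=3b
3) 3461.538ms=6b +494.505ms=6/7b
4) 3956.044ms=48/7b +494.505ms=6/7b
5) 4450.549ms=54/7b +494.505ms=6/7b
6) 4945.055ms=60/7b +494.505ms=6/7b
7) 5439.56ms=66/7b +494.505ms=6/7b
8) 5934.066ms=72/7b +494.505ms=6/7b
9) 6428.571ms=78/7b +494.505ms=6/7b
10) 6923.077ms=12b +865.385ms=3/2b
11) 7788.462ms=27/2b +865.385ms=3/2b
12) 8653.846ms=15b +865.385ms=3/2b
13) 9519.231ms=33/2b +865.385ms=3/2b
Σ=18b of 18 (104bpm 6/8) — PASS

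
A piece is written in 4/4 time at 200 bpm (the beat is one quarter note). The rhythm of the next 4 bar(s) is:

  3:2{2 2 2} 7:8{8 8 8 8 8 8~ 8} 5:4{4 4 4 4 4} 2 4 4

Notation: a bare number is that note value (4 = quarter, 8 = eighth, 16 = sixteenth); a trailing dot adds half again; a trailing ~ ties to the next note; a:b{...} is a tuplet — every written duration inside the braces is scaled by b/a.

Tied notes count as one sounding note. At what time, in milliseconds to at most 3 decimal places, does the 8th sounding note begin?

1. 0.0ms @ 0 + 400.0ms (4/3)
2. 400.0ms @ 4/3 + 400.0ms (4/3)
3. 800.0ms @ 8/3 + 400.0ms (4/3)
4. 1200.0ms @ 4 + 171.429ms (4/7)
5. 1371.429ms @ 32/7 + 171.429ms (4/7)
6. 1542.857ms @ 36/7 + 171.429ms (4/7)
7. 1714.286ms @ 40/7 + 171.429ms (4/7)
8. 1885.714ms @ 44/7 + 171.429ms (4/7)
9. 2057.143ms @ 48/7 + 342.857ms (8/7)
10. 2400.0ms @ 8 + 240.0ms (4/5)
11. 2640.0ms @ 44/5 + 240.0ms (4/5)
12. 2880.0ms @ 48/5 + 240.0ms (4/5)
13. 3120.0ms @ 52/5 + 240.0ms (4/5)
14. 3360.0ms @ 56/5 + 240.0ms (4/5)
15. 3600.0ms @ 12 + 600.0ms (2)
16. 4200.0ms @ 14 + 300.0ms (1)
17. 4500.0ms @ 15 + 300.0ms (1)

note 8 onset = 44/7b = 1885.714ms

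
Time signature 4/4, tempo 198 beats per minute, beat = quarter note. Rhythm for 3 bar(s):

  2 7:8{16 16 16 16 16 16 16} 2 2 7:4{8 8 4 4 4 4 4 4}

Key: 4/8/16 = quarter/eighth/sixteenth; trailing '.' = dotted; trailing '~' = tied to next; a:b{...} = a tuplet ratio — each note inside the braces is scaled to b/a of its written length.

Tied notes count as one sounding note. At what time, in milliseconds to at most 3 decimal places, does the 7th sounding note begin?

1. 0.0ms @ 0 + 606.061ms (2)
2. 606.061ms @ 2 + 86.58ms (2/7)
3. 692.641ms @ 16/7 + 86.58ms (2/7)
4. 779.221ms @ 18/7 + 86.58ms (2/7)
5. 865.801ms @ 20/7 + 86.58ms (2/7)
6. 952.381ms @ 22/7 + 86.58ms (2/7)
7. 1038.961ms @ 24/7 + 86.58ms (2/7)
8. 1125.541ms @ 26/7 + 86.58ms (2/7)
9. 1212.121ms @ 4 + 606.061ms (2)
10. 1818.182ms @ 6 + 606.061ms (2)
11. 2424.242ms @ 8 + 86.58ms (2/7)
12. 2510.823ms @ 58/7 + 86.58ms (2/7)
13. 2597.403ms @ 60/7 + 173.16ms (4/7)
14. 2770.563ms @ 64/7 + 173.16ms (4/7)
15. 2943.723ms @ 68/7 + 173.16ms (4/7)
16. 3116.883ms @ 72/7 + 173.16ms (4/7)
17. 3290.043ms @ 76/7 + 173.16ms (4/7)
18. 3463.203ms @ 80/7 + 173.16ms (4/7)

note 7 onset = 24/7b = 1038.961ms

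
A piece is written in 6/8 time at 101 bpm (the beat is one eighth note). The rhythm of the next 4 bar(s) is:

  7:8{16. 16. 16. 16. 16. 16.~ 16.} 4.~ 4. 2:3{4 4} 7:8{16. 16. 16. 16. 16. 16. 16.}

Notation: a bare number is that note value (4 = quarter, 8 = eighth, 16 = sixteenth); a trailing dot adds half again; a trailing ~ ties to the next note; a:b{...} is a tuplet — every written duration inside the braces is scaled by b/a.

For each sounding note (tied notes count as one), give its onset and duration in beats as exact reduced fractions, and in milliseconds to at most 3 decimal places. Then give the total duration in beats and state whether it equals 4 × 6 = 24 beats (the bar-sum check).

1) 0.0ms=0b +509.194ms=6/7b
2) 509.194ms=6/7b +509.194ms=6/7b
3) 1018.388ms=12/7b +509.194ms=6/7b
4) 1527.581ms=18/7b +509.194ms=6/7b
5) 2036.775ms=24/7b +509.194ms=6/7b
6) 2545.969ms=30/7b +1018.388ms=12/7b
7) 3564.356ms=6b +3564.356ms=6b
8) 7128.713ms=12b +1782.178ms=3b
9) 8910.891ms=15b +1782.178ms=3b
10) 10693.069ms=18b +509.194ms=6/7b
11) 11202.263ms=132/7b +509.194ms=6/7b
12) 11711.457ms=138/7b +509.194ms=6/7b
13) 12220.651ms=144/7b +509.194ms=6/7b
14) 12729.844ms=150/7b +509.194ms=6/7b
15) 13239.038ms=156/7b +509.194ms=6/7b
16) 13748.232ms=162/7b +509.194ms=6/7b
Σ=24b of 24 (101bpm 6/8) — PASS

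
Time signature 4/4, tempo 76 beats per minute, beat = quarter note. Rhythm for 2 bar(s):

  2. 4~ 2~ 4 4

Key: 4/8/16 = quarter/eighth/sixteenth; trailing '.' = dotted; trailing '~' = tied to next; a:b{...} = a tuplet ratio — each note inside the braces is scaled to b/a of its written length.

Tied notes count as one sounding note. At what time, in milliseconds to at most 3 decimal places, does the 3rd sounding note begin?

note 3 onset = 7b = 5526.316ms

1. 0.0ms @ 0 + 2368.421ms (3)
2. 2368.421ms @ 3 + 3157.895ms (4)
3. 5526.316ms @ 7 + 789.474ms (1)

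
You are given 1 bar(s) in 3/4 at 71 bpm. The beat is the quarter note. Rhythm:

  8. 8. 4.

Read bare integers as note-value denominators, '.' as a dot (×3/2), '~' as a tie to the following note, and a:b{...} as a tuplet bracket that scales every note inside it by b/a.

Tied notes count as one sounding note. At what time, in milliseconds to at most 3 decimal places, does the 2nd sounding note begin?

1. 0.0ms @ 0 + 633.803ms (3/4)
2. 633.803ms @ 3/4 + 633.803ms (3/4)
3. 1267.606ms @ 3/2 + 1267.606ms (3/2)

note 2 onset = 3/4b = 633.803ms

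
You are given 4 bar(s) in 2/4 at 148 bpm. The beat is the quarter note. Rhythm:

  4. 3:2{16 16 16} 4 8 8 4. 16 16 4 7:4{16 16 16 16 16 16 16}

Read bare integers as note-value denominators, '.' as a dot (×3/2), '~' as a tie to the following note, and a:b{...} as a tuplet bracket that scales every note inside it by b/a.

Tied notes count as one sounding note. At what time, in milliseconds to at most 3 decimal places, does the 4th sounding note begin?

note 4 onset = 11/6b = 743.243ms

1. 0.0ms @ 0 + 608.108ms (3/2)
2. 608.108ms @ 3/2 + 67.568ms (1/6)
3. 675.676ms @ 5/3 + 67.568ms (1/6)
4. 743.243ms @ 11/6 + 67.568ms (1/6)
5. 810.811ms @ 2 + 405.405ms (1)
6. 1216.216ms @ 3 + 202.703ms (1/2)
7. 1418.919ms @ 7/2 + 202.703ms (1/2)
8. 1621.622ms @ 4 + 608.108ms (3/2)
9. 2229.73ms @ 11/2 + 101.351ms (1/4)
10. 2331.081ms @ 23/4 + 101.351ms (1/4)
11. 2432.432ms @ 6 + 405.405ms (1)
12. 2837.838ms @ 7 + 57.915ms (1/7)
13. 2895.753ms @ 50/7 + 57.915ms (1/7)
14. 2953.668ms @ 51/7 + 57.915ms (1/7)
15. 3011.583ms @ 52/7 + 57.915ms (1/7)
16. 3069.498ms @ 53/7 + 57.915ms (1/7)
17. 3127.413ms @ 54/7 + 57.915ms (1/7)
18. 3185.328ms @ 55/7 + 57.915ms (1/7)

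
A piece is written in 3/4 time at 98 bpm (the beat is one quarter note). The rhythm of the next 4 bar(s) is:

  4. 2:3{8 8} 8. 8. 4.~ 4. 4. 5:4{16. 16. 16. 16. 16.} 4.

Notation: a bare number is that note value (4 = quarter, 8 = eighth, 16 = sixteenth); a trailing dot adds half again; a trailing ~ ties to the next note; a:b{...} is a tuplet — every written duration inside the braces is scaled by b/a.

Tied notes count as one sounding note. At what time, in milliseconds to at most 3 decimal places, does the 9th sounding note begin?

note 9 onset = 93/10b = 5693.878ms

1. 0.0ms @ 0 + 918.367ms (3/2)
2. 918.367ms @ 3/2 + 459.184ms (3/4)
3. 1377.551ms @ 9/4 + 459.184ms (3/4)
4. 1836.735ms @ 3 + 459.184ms (3/4)
5. 2295.918ms @ 15/4 + 459.184ms (3/4)
6. 2755.102ms @ 9/2 + 1836.735ms (3)
7. 4591.837ms @ 15/2 + 918.367ms (3/2)
8. 5510.204ms @ 9 + 183.673ms (3/10)
9. 5693.878ms @ 93/10 + 183.673ms (3/10)
10. 5877.551ms @ 48/5 + 183.673ms (3/10)
11. 6061.224ms @ 99/10 + 183.673ms (3/10)
12. 6244.898ms @ 51/5 + 183.673ms (3/10)
13. 6428.571ms @ 21/2 + 918.367ms (3/2)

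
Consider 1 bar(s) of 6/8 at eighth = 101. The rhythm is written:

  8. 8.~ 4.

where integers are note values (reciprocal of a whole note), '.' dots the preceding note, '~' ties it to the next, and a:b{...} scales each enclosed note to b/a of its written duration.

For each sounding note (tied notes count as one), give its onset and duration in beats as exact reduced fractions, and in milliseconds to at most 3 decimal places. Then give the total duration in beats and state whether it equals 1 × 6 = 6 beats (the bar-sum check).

1) 0.0ms=0b +891.089ms=3/2b
2) 891.089ms=3/2b +2673.267ms=9/2b
Σ=6b of 6 (101bpm 6/8) — PASS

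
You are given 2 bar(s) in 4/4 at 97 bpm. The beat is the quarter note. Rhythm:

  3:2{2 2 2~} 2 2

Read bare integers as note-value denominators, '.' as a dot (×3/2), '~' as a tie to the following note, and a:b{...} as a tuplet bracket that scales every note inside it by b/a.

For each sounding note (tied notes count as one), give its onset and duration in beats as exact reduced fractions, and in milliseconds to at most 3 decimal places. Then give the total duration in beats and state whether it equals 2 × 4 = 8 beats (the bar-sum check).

1) 0.0ms=0b +824.742ms=4/3b
2) 824.742ms=4/3b +824.742ms=4/3b
3) 1649.485ms=8/3b +2061.856ms=10/3b
4) 3711.34ms=6b +1237.113ms=2b
Σ=8b of 8 (97bpm 4/4) — PASS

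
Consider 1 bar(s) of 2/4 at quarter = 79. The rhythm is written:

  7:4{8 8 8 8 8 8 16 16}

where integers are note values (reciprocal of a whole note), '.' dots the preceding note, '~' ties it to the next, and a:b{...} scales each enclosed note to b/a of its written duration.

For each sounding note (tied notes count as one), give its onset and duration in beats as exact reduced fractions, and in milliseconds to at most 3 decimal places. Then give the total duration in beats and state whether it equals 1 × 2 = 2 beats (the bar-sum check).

1) 0.0ms=0b +216.998ms=2/7b
2) 216.998ms=2/7b +216.998ms=2/7b
3) 433.996ms=4/7b +216.998ms=2/7b
4) 650.995ms=6/7b +216.998ms=2/7b
5) 867.993ms=8/7b +216.998ms=2/7b
6) 1084.991ms=10/7b +216.998ms=2/7b
7) 1301.989ms=12/7b +108.499ms=1/7b
8) 1410.488ms=13/7b +108.499ms=1/7b
Σ=2b of 2 (79bpm 2/4) — PASS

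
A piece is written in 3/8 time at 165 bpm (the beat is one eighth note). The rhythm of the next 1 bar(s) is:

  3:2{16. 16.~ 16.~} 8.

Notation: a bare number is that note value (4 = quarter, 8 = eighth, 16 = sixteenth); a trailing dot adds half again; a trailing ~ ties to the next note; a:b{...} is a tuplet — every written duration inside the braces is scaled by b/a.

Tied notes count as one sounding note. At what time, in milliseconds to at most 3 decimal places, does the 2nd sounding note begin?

1. 0.0ms @ 0 + 181.818ms (1/2)
2. 181.818ms @ 1/2 + 909.091ms (5/2)

note 2 onset = 1/2b = 181.818ms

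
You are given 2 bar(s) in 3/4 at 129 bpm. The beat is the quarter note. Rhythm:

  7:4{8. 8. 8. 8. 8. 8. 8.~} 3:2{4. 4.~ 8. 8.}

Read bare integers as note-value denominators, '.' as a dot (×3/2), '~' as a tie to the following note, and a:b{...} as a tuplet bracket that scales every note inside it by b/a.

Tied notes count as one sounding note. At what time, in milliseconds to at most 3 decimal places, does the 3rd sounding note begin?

1. 0.0ms @ 0 + 199.336ms (3/7)
2. 199.336ms @ 3/7 + 199.336ms (3/7)
3. 398.671ms @ 6/7 + 199.336ms (3/7)
4. 598.007ms @ 9/7 + 199.336ms (3/7)
5. 797.342ms @ 12/7 + 199.336ms (3/7)
6. 996.678ms @ 15/7 + 199.336ms (3/7)
7. 1196.013ms @ 18/7 + 664.452ms (10/7)
8. 1860.465ms @ 4 + 697.674ms (3/2)
9. 2558.14ms @ 11/2 + 232.558ms (1/2)

note 3 onset = 6/7b = 398.671ms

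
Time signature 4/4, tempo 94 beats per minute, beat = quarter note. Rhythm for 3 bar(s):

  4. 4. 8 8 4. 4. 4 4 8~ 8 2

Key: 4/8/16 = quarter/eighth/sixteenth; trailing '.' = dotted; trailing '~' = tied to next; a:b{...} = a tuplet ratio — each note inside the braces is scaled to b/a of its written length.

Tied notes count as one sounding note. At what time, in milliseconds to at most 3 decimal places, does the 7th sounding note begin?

note 7 onset = 7b = 4468.085ms

1. 0.0ms @ 0 + 957.447ms (3/2)
2. 957.447ms @ 3/2 + 957.447ms (3/2)
3. 1914.894ms @ 3 + 319.149ms (1/2)
4. 2234.043ms @ 7/2 + 319.149ms (1/2)
5. 2553.191ms @ 4 + 957.447ms (3/2)
6. 3510.638ms @ 11/2 + 957.447ms (3/2)
7. 4468.085ms @ 7 + 638.298ms (1)
8. 5106.383ms @ 8 + 638.298ms (1)
9. 5744.681ms @ 9 + 638.298ms (1)
10. 6382.979ms @ 10 + 1276.596ms (2)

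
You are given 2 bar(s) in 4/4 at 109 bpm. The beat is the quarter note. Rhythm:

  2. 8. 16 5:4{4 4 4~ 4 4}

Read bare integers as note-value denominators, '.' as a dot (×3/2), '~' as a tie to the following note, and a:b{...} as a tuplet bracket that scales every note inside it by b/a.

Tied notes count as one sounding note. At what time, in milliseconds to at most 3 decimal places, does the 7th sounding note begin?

note 7 onset = 36/5b = 3963.303ms

1. 0.0ms @ 0 + 1651.376ms (3)
2. 1651.376ms @ 3 + 412.844ms (3/4)
3. 2064.22ms @ 15/4 + 137.615ms (1/4)
4. 2201.835ms @ 4 + 440.367ms (4/5)
5. 2642.202ms @ 24/5 + 440.367ms (4/5)
6. 3082.569ms @ 28/5 + 880.734ms (8/5)
7. 3963.303ms @ 36/5 + 440.367ms (4/5)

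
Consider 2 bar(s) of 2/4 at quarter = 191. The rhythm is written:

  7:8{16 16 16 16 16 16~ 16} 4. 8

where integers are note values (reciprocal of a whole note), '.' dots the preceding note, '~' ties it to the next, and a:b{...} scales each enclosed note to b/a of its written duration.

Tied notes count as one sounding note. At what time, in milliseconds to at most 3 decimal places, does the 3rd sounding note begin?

1. 0.0ms @ 0 + 89.753ms (2/7)
2. 89.753ms @ 2/7 + 89.753ms (2/7)
3. 179.506ms @ 4/7 + 89.753ms (2/7)
4. 269.26ms @ 6/7 + 89.753ms (2/7)
5. 359.013ms @ 8/7 + 89.753ms (2/7)
6. 448.766ms @ 10/7 + 179.506ms (4/7)
7. 628.272ms @ 2 + 471.204ms (3/2)
8. 1099.476ms @ 7/2 + 157.068ms (1/2)

note 3 onset = 4/7b = 179.506ms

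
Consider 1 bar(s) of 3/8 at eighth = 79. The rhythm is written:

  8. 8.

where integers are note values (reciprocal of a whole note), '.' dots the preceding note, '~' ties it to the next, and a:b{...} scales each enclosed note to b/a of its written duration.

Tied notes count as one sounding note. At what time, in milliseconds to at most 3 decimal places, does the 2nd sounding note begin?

note 2 onset = 3/2b = 1139.241ms

1. 0.0ms @ 0 + 1139.241ms (3/2)
2. 1139.241ms @ 3/2 + 1139.241ms (3/2)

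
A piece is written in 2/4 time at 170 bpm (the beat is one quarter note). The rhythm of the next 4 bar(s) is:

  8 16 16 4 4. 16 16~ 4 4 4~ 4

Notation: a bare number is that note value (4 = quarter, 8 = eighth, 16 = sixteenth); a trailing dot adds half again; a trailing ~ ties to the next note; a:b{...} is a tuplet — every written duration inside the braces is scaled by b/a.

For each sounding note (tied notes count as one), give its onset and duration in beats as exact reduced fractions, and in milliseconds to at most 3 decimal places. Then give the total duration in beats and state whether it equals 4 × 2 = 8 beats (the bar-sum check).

1) 0.0ms=0b +176.471ms=1/2b
2) 176.471ms=1/2b +88.235ms=1/4b
3) 264.706ms=3/4b +88.235ms=1/4b
4) 352.941ms=1b +352.941ms=1b
5) 705.882ms=2b +529.412ms=3/2b
6) 1235.294ms=7/2b +88.235ms=1/4b
7) 1323.529ms=15/4b +441.176ms=5/4b
8) 1764.706ms=5b +352.941ms=1b
9) 2117.647ms=6b +705.882ms=2b
Σ=8b of 8 (170bpm 2/4) — PASS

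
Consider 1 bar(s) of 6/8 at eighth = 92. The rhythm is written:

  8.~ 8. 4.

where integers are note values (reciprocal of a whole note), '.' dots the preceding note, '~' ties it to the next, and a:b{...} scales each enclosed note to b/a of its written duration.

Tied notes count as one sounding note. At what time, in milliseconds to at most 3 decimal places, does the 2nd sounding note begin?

1. 0.0ms @ 0 + 1956.522ms (3)
2. 1956.522ms @ 3 + 1956.522ms (3)

note 2 onset = 3b = 1956.522ms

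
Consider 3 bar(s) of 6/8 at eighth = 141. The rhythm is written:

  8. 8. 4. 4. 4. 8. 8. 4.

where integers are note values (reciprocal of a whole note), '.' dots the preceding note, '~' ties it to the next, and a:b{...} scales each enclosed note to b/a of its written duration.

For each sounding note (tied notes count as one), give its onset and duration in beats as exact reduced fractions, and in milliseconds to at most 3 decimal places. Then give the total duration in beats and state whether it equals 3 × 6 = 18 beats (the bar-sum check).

1) 0.0ms=0b +638.298ms=3/2b
2) 638.298ms=3/2b +638.298ms=3/2b
3) 1276.596ms=3b +1276.596ms=3b
4) 2553.191ms=6b +1276.596ms=3b
5) 3829.787ms=9b +1276.596ms=3b
6) 5106.383ms=12b +638.298ms=3/2b
7) 5744.681ms=27/2b +638.298ms=3/2b
8) 6382.979ms=15b +1276.596ms=3b
Σ=18b of 18 (141bpm 6/8) — PASS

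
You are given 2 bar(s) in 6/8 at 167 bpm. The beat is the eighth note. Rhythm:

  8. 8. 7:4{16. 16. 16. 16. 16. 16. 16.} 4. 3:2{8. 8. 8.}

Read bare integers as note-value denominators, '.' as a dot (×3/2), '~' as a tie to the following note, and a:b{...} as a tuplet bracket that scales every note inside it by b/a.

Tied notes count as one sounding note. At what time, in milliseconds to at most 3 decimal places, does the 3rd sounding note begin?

1. 0.0ms @ 0 + 538.922ms (3/2)
2. 538.922ms @ 3/2 + 538.922ms (3/2)
3. 1077.844ms @ 3 + 153.978ms (3/7)
4. 1231.822ms @ 24/7 + 153.978ms (3/7)
5. 1385.8ms @ 27/7 + 153.978ms (3/7)
6. 1539.778ms @ 30/7 + 153.978ms (3/7)
7. 1693.755ms @ 33/7 + 153.978ms (3/7)
8. 1847.733ms @ 36/7 + 153.978ms (3/7)
9. 2001.711ms @ 39/7 + 153.978ms (3/7)
10. 2155.689ms @ 6 + 1077.844ms (3)
11. 3233.533ms @ 9 + 359.281ms (1)
12. 3592.814ms @ 10 + 359.281ms (1)
13. 3952.096ms @ 11 + 359.281ms (1)

note 3 onset = 3b = 1077.844ms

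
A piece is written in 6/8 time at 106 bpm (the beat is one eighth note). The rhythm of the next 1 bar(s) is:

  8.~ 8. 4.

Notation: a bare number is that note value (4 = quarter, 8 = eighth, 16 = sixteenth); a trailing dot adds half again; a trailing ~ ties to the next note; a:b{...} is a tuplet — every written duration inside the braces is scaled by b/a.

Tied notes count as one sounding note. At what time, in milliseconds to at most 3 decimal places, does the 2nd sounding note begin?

note 2 onset = 3b = 1698.113ms

1. 0.0ms @ 0 + 1698.113ms (3)
2. 1698.113ms @ 3 + 1698.113ms (3)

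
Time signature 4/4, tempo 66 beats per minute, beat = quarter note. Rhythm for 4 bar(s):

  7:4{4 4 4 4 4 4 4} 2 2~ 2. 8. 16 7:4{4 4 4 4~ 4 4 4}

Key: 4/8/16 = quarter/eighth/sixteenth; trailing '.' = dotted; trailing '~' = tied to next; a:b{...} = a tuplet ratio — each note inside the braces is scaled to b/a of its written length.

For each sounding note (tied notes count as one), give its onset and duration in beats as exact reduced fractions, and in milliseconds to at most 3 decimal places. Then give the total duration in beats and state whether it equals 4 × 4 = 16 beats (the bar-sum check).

1) 0.0ms=0b +519.481ms=4/7b
2) 519.481ms=4/7b +519.481ms=4/7b
3) 1038.961ms=8/7b +519.481ms=4/7b
4) 1558.442ms=12/7b +519.481ms=4/7b
5) 2077.922ms=16/7b +519.481ms=4/7b
6) 2597.403ms=20/7b +519.481ms=4/7b
7) 3116.883ms=24/7b +519.481ms=4/7b
8) 3636.364ms=4b +1818.182ms=2b
9) 5454.545ms=6b +4545.455ms=5b
10) 10000.0ms=11b +681.818ms=3/4b
11) 10681.818ms=47/4b +227.273ms=1/4b
12) 10909.091ms=12b +519.481ms=4/7b
13) 11428.571ms=88/7b +519.481ms=4/7b
14) 11948.052ms=92/7b +519.481ms=4/7b
15) 12467.532ms=96/7b +1038.961ms=8/7b
16) 13506.494ms=104/7b +519.481ms=4/7b
17) 14025.974ms=108/7b +519.481ms=4/7b
Σ=16b of 16 (66bpm 4/4) — PASS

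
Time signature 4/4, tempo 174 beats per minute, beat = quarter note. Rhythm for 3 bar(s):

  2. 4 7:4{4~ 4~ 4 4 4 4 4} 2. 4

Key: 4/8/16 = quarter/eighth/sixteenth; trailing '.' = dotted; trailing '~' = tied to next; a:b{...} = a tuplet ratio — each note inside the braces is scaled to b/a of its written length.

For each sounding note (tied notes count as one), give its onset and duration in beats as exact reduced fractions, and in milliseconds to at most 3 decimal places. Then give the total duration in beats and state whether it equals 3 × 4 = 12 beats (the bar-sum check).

1) 0.0ms=0b +1034.483ms=3b
2) 1034.483ms=3b +344.828ms=1b
3) 1379.31ms=4b +591.133ms=12/7b
4) 1970.443ms=40/7b +197.044ms=4/7b
5) 2167.488ms=44/7b +197.044ms=4/7b
6) 2364.532ms=48/7b +197.044ms=4/7b
7) 2561.576ms=52/7b +197.044ms=4/7b
8) 2758.621ms=8b +1034.483ms=3b
9) 3793.103ms=11b +344.828ms=1b
Σ=12b of 12 (174bpm 4/4) — PASS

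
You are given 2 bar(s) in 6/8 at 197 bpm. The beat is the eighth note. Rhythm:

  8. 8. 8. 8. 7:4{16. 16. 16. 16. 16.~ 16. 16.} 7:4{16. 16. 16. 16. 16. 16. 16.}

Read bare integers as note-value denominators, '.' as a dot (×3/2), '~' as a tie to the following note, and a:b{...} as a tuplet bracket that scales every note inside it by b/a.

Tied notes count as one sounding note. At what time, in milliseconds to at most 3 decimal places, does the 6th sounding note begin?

note 6 onset = 45/7b = 1957.941ms

1. 0.0ms @ 0 + 456.853ms (3/2)
2. 456.853ms @ 3/2 + 456.853ms (3/2)
3. 913.706ms @ 3 + 456.853ms (3/2)
4. 1370.558ms @ 9/2 + 456.853ms (3/2)
5. 1827.411ms @ 6 + 130.529ms (3/7)
6. 1957.941ms @ 45/7 + 130.529ms (3/7)
7. 2088.47ms @ 48/7 + 130.529ms (3/7)
8. 2218.999ms @ 51/7 + 130.529ms (3/7)
9. 2349.529ms @ 54/7 + 261.059ms (6/7)
10. 2610.587ms @ 60/7 + 130.529ms (3/7)
11. 2741.117ms @ 9 + 130.529ms (3/7)
12. 2871.646ms @ 66/7 + 130.529ms (3/7)
13. 3002.175ms @ 69/7 + 130.529ms (3/7)
14. 3132.705ms @ 72/7 + 130.529ms (3/7)
15. 3263.234ms @ 75/7 + 130.529ms (3/7)
16. 3393.764ms @ 78/7 + 130.529ms (3/7)
17. 3524.293ms @ 81/7 + 130.529ms (3/7)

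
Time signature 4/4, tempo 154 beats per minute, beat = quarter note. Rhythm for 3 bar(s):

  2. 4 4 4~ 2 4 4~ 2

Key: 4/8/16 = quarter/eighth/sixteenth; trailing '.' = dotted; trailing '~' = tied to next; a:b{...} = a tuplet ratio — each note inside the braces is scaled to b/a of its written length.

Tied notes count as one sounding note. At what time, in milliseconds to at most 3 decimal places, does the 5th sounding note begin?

note 5 onset = 8b = 3116.883ms

1. 0.0ms @ 0 + 1168.831ms (3)
2. 1168.831ms @ 3 + 389.61ms (1)
3. 1558.442ms @ 4 + 389.61ms (1)
4. 1948.052ms @ 5 + 1168.831ms (3)
5. 3116.883ms @ 8 + 389.61ms (1)
6. 3506.494ms @ 9 + 1168.831ms (3)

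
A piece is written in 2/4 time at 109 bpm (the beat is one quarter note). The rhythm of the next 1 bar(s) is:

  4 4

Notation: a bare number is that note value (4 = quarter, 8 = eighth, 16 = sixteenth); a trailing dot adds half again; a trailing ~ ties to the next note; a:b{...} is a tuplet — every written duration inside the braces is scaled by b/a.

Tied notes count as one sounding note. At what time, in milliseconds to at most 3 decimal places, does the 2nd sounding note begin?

note 2 onset = 1b = 550.459ms

1. 0.0ms @ 0 + 550.459ms (1)
2. 550.459ms @ 1 + 550.459ms (1)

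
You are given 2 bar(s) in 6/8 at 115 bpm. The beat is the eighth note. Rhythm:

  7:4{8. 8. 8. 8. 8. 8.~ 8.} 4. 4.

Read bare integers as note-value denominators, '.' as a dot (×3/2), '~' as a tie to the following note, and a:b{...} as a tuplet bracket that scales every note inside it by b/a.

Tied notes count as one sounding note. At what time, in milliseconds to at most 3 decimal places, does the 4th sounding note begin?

1. 0.0ms @ 0 + 447.205ms (6/7)
2. 447.205ms @ 6/7 + 447.205ms (6/7)
3. 894.41ms @ 12/7 + 447.205ms (6/7)
4. 1341.615ms @ 18/7 + 447.205ms (6/7)
5. 1788.82ms @ 24/7 + 447.205ms (6/7)
6. 2236.025ms @ 30/7 + 894.41ms (12/7)
7. 3130.435ms @ 6 + 1565.217ms (3)
8. 4695.652ms @ 9 + 1565.217ms (3)

note 4 onset = 18/7b = 1341.615ms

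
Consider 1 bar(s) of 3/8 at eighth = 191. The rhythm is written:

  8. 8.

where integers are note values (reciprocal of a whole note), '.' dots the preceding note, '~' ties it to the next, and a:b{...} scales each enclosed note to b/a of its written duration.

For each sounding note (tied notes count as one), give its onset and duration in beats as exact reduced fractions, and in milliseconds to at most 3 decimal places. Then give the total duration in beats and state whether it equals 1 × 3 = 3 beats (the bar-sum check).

1) 0.0ms=0b +471.204ms=3/2b
2) 471.204ms=3/2b +471.204ms=3/2b
Σ=3b of 3 (191bpm 3/8) — PASS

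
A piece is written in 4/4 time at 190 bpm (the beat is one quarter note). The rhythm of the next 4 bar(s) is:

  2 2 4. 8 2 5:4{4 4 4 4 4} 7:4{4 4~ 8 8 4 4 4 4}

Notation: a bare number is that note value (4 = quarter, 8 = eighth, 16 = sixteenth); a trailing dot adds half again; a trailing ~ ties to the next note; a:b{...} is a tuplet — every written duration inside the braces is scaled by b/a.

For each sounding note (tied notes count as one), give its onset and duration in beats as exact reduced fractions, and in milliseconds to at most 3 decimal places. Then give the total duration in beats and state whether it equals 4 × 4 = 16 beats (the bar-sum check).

1) 0.0ms=0b +631.579ms=2b
2) 631.579ms=2b +631.579ms=2b
3) 1263.158ms=4b +473.684ms=3/2b
4) 1736.842ms=11/2b +157.895ms=1/2b
5) 1894.737ms=6b +631.579ms=2b
6) 2526.316ms=8b +252.632ms=4/5b
7) 2778.947ms=44/5b +252.632ms=4/5b
8) 3031.579ms=48/5b +252.632ms=4/5b
9) 3284.211ms=52/5b +252.632ms=4/5b
10) 3536.842ms=56/5b +252.632ms=4/5b
11) 3789.474ms=12b +180.451ms=4/7b
12) 3969.925ms=88/7b +270.677ms=6/7b
13) 4240.602ms=94/7b +90.226ms=2/7b
14) 4330.827ms=96/7b +180.451ms=4/7b
15) 4511.278ms=100/7b +180.451ms=4/7b
16) 4691.729ms=104/7b +180.451ms=4/7b
17) 4872.18ms=108/7b +180.451ms=4/7b
Σ=16b of 16 (190bpm 4/4) — PASS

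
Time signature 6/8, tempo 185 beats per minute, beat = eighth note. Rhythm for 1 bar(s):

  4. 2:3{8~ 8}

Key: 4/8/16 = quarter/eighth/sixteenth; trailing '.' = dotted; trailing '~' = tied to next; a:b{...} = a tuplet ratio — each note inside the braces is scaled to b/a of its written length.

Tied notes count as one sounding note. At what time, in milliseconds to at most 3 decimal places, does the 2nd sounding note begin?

1. 0.0ms @ 0 + 972.973ms (3)
2. 972.973ms @ 3 + 972.973ms (3)

note 2 onset = 3b = 972.973ms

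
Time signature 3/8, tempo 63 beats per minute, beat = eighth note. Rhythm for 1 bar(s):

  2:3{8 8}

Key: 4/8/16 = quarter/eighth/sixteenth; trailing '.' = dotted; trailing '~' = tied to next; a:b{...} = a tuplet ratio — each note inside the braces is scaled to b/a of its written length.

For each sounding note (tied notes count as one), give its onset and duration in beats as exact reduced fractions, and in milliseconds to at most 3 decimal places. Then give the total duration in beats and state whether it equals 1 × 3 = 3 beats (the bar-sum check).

1) 0.0ms=0b +1428.571ms=3/2b
2) 1428.571ms=3/2b +1428.571ms=3/2b
Σ=3b of 3 (63bpm 3/8) — PASS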